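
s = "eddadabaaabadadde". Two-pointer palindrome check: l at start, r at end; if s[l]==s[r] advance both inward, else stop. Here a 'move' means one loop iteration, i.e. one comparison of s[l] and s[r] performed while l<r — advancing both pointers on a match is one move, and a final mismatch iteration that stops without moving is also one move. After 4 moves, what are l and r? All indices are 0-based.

l=4, r=12

[0,16] 'e'=='e' → l++,r--
[1,15] 'd'=='d' → l++,r--
[2,14] 'd'=='d' → l++,r--
[3,13] 'a'=='a' → l++,r--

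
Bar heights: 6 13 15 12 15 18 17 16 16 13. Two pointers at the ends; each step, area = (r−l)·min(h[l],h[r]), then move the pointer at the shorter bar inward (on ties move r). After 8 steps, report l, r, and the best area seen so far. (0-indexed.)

[0,9] min(6,13)*9=54 best=54 * → l++
[1,9] min(13,13)*8=104 best=104 * → r--
[1,8] min(13,16)*7=91 best=104 → l++
[2,8] min(15,16)*6=90 best=104 → l++
[3,8] min(12,16)*5=60 best=104 → l++
[4,8] min(15,16)*4=60 best=104 → l++
[5,8] min(18,16)*3=48 best=104 → r--
[5,7] min(18,16)*2=32 best=104 → r--

l=5, r=6, best area=104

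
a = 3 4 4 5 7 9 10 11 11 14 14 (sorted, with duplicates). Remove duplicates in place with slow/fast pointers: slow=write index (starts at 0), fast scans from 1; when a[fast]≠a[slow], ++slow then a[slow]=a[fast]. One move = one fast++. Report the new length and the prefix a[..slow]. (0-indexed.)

(s=0,f=1) a[fast]=4≠a[slow]=3 write a[1]=4 → slow++,fast++
(s=1,f=2) a[fast]=4=a[slow] dup → fast++
(s=1,f=3) a[fast]=5≠a[slow]=4 write a[2]=5 → slow++,fast++
(s=2,f=4) a[fast]=7≠a[slow]=5 write a[3]=7 → slow++,fast++
(s=3,f=5) a[fast]=9≠a[slow]=7 write a[4]=9 → slow++,fast++
(s=4,f=6) a[fast]=10≠a[slow]=9 write a[5]=10 → slow++,fast++
(s=5,f=7) a[fast]=11≠a[slow]=10 write a[6]=11 → slow++,fast++
(s=6,f=8) a[fast]=11=a[slow] dup → fast++
(s=6,f=9) a[fast]=14≠a[slow]=11 write a[7]=14 → slow++,fast++
(s=7,f=10) a[fast]=14=a[slow] dup → fast++

length 8; prefix = [3, 4, 5, 7, 9, 10, 11, 14]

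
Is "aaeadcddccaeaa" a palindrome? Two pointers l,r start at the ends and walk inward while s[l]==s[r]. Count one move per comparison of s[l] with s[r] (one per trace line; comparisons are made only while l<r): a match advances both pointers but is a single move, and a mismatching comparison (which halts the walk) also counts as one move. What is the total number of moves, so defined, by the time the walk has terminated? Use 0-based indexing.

5 moves

[0,13] 'a'=='a' → l++,r--
[1,12] 'a'=='a' → l++,r--
[2,11] 'e'=='e' → l++,r--
[3,10] 'a'=='a' → l++,r--
[4,9] 'd'!='c' → stop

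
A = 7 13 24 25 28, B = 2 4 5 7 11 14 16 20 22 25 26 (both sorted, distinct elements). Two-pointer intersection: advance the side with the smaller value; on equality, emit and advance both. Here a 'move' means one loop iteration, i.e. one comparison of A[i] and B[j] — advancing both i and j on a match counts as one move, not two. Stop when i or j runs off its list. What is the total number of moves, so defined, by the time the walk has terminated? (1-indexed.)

13 moves

i=1 j=1: 7>2, j++
i=1 j=2: 7>4, j++
i=1 j=3: 7>5, j++
i=1 j=4: 7==7 emit, i++,j++
i=2 j=5: 13>11, j++
i=2 j=6: 13<14, i++
i=3 j=6: 24>14, j++
i=3 j=7: 24>16, j++
i=3 j=8: 24>20, j++
i=3 j=9: 24>22, j++
i=3 j=10: 24<25, i++
i=4 j=10: 25==25 emit, i++,j++
i=5 j=11: 28>26, j++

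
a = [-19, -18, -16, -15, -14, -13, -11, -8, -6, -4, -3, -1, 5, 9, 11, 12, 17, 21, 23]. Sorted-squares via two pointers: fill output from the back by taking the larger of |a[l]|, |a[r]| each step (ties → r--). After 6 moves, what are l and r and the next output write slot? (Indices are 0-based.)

[0,18] |-19|<=|23| out[18]=529 → r--
[0,17] |-19|<=|21| out[17]=441 → r--
[0,16] |-19|>|17| out[16]=361 → l++
[1,16] |-18|>|17| out[15]=324 → l++
[2,16] |-16|<=|17| out[14]=289 → r--
[2,15] |-16|>|12| out[13]=256 → l++

l=3, r=15, next write slot=12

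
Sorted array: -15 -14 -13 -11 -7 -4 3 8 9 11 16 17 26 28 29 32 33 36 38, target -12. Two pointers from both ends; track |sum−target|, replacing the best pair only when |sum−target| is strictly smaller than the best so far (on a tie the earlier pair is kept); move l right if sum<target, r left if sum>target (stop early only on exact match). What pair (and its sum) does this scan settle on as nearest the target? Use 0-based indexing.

[0,18] -15+38=23 d=35 * → r--
[0,17] -15+36=21 d=33 * → r--
[0,16] -15+33=18 d=30 * → r--
[0,15] -15+32=17 d=29 * → r--
[0,14] -15+29=14 d=26 * → r--
[0,13] -15+28=13 d=25 * → r--
[0,12] -15+26=11 d=23 * → r--
[0,11] -15+17=2 d=14 * → r--
[0,10] -15+16=1 d=13 * → r--
[0,9] -15+11=-4 d=8 * → r--
[0,8] -15+9=-6 d=6 * → r--
[0,7] -15+8=-7 d=5 * → r--
[0,6] -15+3=-12 d=0 * → stop

pair (-15, 3) with sum -12 (|Δ|=0)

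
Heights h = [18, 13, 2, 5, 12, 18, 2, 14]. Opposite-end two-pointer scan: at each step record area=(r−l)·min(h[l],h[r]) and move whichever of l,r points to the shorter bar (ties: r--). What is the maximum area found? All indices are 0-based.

[0,7] min(18,14)*7=98 best=98 * → r--
[0,6] min(18,2)*6=12 best=98 → r--
[0,5] min(18,18)*5=90 best=98 → r--
[0,4] min(18,12)*4=48 best=98 → r--
[0,3] min(18,5)*3=15 best=98 → r--
[0,2] min(18,2)*2=4 best=98 → r--
[0,1] min(18,13)*1=13 best=98 → r--

max area = 98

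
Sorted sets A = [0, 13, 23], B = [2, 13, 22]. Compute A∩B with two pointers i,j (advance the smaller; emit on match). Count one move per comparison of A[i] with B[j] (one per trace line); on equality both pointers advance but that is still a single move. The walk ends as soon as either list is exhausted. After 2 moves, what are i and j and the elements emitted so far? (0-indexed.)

i=0 j=0: 0<2, i++
i=1 j=0: 13>2, j++

i=1, j=1, emitted=[]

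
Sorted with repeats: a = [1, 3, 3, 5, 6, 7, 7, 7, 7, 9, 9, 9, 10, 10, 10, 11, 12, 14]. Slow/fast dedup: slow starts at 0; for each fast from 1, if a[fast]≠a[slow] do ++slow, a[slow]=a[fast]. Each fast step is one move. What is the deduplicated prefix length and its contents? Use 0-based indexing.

slow=0 fast=1: a[fast]=3≠a[slow]=1 write a[1]=3, slow++,fast++
slow=1 fast=2: a[fast]=3=a[slow] dup, fast++
slow=1 fast=3: a[fast]=5≠a[slow]=3 write a[2]=5, slow++,fast++
slow=2 fast=4: a[fast]=6≠a[slow]=5 write a[3]=6, slow++,fast++
slow=3 fast=5: a[fast]=7≠a[slow]=6 write a[4]=7, slow++,fast++
slow=4 fast=6: a[fast]=7=a[slow] dup, fast++
slow=4 fast=7: a[fast]=7=a[slow] dup, fast++
slow=4 fast=8: a[fast]=7=a[slow] dup, fast++
slow=4 fast=9: a[fast]=9≠a[slow]=7 write a[5]=9, slow++,fast++
slow=5 fast=10: a[fast]=9=a[slow] dup, fast++
slow=5 fast=11: a[fast]=9=a[slow] dup, fast++
slow=5 fast=12: a[fast]=10≠a[slow]=9 write a[6]=10, slow++,fast++
slow=6 fast=13: a[fast]=10=a[slow] dup, fast++
slow=6 fast=14: a[fast]=10=a[slow] dup, fast++
slow=6 fast=15: a[fast]=11≠a[slow]=10 write a[7]=11, slow++,fast++
slow=7 fast=16: a[fast]=12≠a[slow]=11 write a[8]=12, slow++,fast++
slow=8 fast=17: a[fast]=14≠a[slow]=12 write a[9]=14, slow++,fast++

length 10; prefix = [1, 3, 5, 6, 7, 9, 10, 11, 12, 14]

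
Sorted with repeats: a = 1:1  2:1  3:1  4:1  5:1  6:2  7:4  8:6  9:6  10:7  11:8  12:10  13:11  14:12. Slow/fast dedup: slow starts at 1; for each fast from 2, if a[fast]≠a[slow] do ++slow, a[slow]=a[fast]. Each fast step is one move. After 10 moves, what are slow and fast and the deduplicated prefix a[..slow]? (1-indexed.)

slow=6, fast=12, prefix=[1, 2, 4, 6, 7, 8]

(s=1,f=2) a[fast]=1=a[slow] dup → fast++
(s=1,f=3) a[fast]=1=a[slow] dup → fast++
(s=1,f=4) a[fast]=1=a[slow] dup → fast++
(s=1,f=5) a[fast]=1=a[slow] dup → fast++
(s=1,f=6) a[fast]=2≠a[slow]=1 write a[2]=2 → slow++,fast++
(s=2,f=7) a[fast]=4≠a[slow]=2 write a[3]=4 → slow++,fast++
(s=3,f=8) a[fast]=6≠a[slow]=4 write a[4]=6 → slow++,fast++
(s=4,f=9) a[fast]=6=a[slow] dup → fast++
(s=4,f=10) a[fast]=7≠a[slow]=6 write a[5]=7 → slow++,fast++
(s=5,f=11) a[fast]=8≠a[slow]=7 write a[6]=8 → slow++,fast++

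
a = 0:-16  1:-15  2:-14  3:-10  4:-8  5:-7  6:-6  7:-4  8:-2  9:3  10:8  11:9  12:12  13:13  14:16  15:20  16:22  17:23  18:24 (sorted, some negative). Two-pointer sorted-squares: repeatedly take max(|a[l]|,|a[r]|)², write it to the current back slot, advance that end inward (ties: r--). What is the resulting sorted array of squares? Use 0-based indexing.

[0,18] |-16|<=|24| out[18]=576 → r--
[0,17] |-16|<=|23| out[17]=529 → r--
[0,16] |-16|<=|22| out[16]=484 → r--
[0,15] |-16|<=|20| out[15]=400 → r--
[0,14] |-16|<=|16| out[14]=256 → r--
[0,13] |-16|>|13| out[13]=256 → l++
[1,13] |-15|>|13| out[12]=225 → l++
[2,13] |-14|>|13| out[11]=196 → l++
[3,13] |-10|<=|13| out[10]=169 → r--
[3,12] |-10|<=|12| out[9]=144 → r--
[3,11] |-10|>|9| out[8]=100 → l++
[4,11] |-8|<=|9| out[7]=81 → r--
[4,10] |-8|<=|8| out[6]=64 → r--
[4,9] |-8|>|3| out[5]=64 → l++
[5,9] |-7|>|3| out[4]=49 → l++
[6,9] |-6|>|3| out[3]=36 → l++
[7,9] |-4|>|3| out[2]=16 → l++
[8,9] |-2|<=|3| out[1]=9 → r--
[8,8] |-2|<=|-2| out[0]=4 → r--

[4, 9, 16, 36, 49, 64, 64, 81, 100, 144, 169, 196, 225, 256, 256, 400, 484, 529, 576]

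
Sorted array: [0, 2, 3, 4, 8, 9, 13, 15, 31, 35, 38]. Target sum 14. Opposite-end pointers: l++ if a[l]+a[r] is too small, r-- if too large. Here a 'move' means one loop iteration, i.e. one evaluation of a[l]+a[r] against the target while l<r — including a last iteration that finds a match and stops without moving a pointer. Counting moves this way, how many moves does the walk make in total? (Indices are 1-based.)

[1,11] 0+38=38 >14 → r--
[1,10] 0+35=35 >14 → r--
[1,9] 0+31=31 >14 → r--
[1,8] 0+15=15 >14 → r--
[1,7] 0+13=13 <14 → l++
[2,7] 2+13=15 >14 → r--
[2,6] 2+9=11 <14 → l++
[3,6] 3+9=12 <14 → l++
[4,6] 4+9=13 <14 → l++
[5,6] 8+9=17 >14 → r--

10 moves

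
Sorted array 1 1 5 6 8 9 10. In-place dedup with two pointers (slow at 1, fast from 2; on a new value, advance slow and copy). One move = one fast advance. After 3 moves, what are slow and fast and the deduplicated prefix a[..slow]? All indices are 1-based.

slow=3, fast=5, prefix=[1, 5, 6]

(s=1,f=2) a[fast]=1=a[slow] dup → fast++
(s=1,f=3) a[fast]=5≠a[slow]=1 write a[2]=5 → slow++,fast++
(s=2,f=4) a[fast]=6≠a[slow]=5 write a[3]=6 → slow++,fast++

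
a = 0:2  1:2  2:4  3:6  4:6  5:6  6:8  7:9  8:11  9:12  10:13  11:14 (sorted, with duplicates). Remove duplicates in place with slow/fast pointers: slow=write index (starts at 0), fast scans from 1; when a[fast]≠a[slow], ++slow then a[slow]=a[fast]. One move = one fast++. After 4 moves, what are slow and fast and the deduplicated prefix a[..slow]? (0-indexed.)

(s=0,f=1) a[fast]=2=a[slow] dup → fast++
(s=0,f=2) a[fast]=4≠a[slow]=2 write a[1]=4 → slow++,fast++
(s=1,f=3) a[fast]=6≠a[slow]=4 write a[2]=6 → slow++,fast++
(s=2,f=4) a[fast]=6=a[slow] dup → fast++

slow=2, fast=5, prefix=[2, 4, 6]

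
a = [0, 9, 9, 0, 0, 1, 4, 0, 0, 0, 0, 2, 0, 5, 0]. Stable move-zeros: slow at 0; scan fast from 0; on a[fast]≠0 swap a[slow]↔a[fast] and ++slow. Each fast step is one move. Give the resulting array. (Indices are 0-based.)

[9, 9, 1, 4, 2, 5, 0, 0, 0, 0, 0, 0, 0, 0, 0]

slow=0 fast=0: a[fast]=0, fast++
slow=0 fast=1: a[fast]=9≠0 swap→a[0]=9, slow++,fast++
slow=1 fast=2: a[fast]=9≠0 swap→a[1]=9, slow++,fast++
slow=2 fast=3: a[fast]=0, fast++
slow=2 fast=4: a[fast]=0, fast++
slow=2 fast=5: a[fast]=1≠0 swap→a[2]=1, slow++,fast++
slow=3 fast=6: a[fast]=4≠0 swap→a[3]=4, slow++,fast++
slow=4 fast=7: a[fast]=0, fast++
slow=4 fast=8: a[fast]=0, fast++
slow=4 fast=9: a[fast]=0, fast++
slow=4 fast=10: a[fast]=0, fast++
slow=4 fast=11: a[fast]=2≠0 swap→a[4]=2, slow++,fast++
slow=5 fast=12: a[fast]=0, fast++
slow=5 fast=13: a[fast]=5≠0 swap→a[5]=5, slow++,fast++
slow=6 fast=14: a[fast]=0, fast++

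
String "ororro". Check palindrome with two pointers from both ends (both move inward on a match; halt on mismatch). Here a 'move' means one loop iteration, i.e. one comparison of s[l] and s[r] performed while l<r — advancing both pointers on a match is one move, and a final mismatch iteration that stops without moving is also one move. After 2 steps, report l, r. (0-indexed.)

l=2, r=3

[0,5] 'o'=='o' → l++,r--
[1,4] 'r'=='r' → l++,r--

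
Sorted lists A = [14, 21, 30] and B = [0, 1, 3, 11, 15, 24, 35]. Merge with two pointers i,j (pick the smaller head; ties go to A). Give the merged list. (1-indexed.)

i=1 j=1: A[i]=14>B[j]=0 take 0, j++
i=1 j=2: A[i]=14>B[j]=1 take 1, j++
i=1 j=3: A[i]=14>B[j]=3 take 3, j++
i=1 j=4: A[i]=14>B[j]=11 take 11, j++
i=1 j=5: A[i]=14<=B[j]=15 take 14, i++
i=2 j=5: A[i]=21>B[j]=15 take 15, j++
i=2 j=6: A[i]=21<=B[j]=24 take 21, i++
i=3 j=6: A[i]=30>B[j]=24 take 24, j++
i=3 j=7: A[i]=30<=B[j]=35 take 30, i++
i=4 j=7: A done, take B[j]=35, j++

[0, 1, 3, 11, 14, 15, 21, 24, 30, 35]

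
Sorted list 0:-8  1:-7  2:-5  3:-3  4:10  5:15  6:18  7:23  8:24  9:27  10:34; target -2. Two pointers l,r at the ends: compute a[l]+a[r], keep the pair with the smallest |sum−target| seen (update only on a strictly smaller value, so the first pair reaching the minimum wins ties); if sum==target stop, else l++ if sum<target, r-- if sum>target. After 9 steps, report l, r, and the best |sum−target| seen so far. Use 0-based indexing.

l=2, r=3, best |Δ|=4

[0,10] -8+34=26 d=28 * → r--
[0,9] -8+27=19 d=21 * → r--
[0,8] -8+24=16 d=18 * → r--
[0,7] -8+23=15 d=17 * → r--
[0,6] -8+18=10 d=12 * → r--
[0,5] -8+15=7 d=9 * → r--
[0,4] -8+10=2 d=4 * → r--
[0,3] -8+-3=-11 d=9 → l++
[1,3] -7+-3=-10 d=8 → l++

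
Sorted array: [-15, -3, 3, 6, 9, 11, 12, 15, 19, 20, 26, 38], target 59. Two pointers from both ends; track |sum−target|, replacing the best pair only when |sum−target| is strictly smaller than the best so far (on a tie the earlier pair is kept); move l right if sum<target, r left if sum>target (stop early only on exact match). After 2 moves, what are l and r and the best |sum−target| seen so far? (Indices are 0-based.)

l=2, r=11, best |Δ|=24

l=0 r=11: -15+38=23 d=36 *, l++
l=1 r=11: -3+38=35 d=24 *, l++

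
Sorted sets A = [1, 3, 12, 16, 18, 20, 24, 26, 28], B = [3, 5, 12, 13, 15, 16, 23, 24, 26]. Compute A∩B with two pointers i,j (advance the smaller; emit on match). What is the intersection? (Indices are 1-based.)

i=1 j=1: 1<3, i++
i=2 j=1: 3==3 emit, i++,j++
i=3 j=2: 12>5, j++
i=3 j=3: 12==12 emit, i++,j++
i=4 j=4: 16>13, j++
i=4 j=5: 16>15, j++
i=4 j=6: 16==16 emit, i++,j++
i=5 j=7: 18<23, i++
i=6 j=7: 20<23, i++
i=7 j=7: 24>23, j++
i=7 j=8: 24==24 emit, i++,j++
i=8 j=9: 26==26 emit, i++,j++

intersection = [3, 12, 16, 24, 26]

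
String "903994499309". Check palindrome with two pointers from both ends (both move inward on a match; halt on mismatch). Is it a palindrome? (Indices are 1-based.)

[1,12] '9'=='9' → l++,r--
[2,11] '0'=='0' → l++,r--
[3,10] '3'=='3' → l++,r--
[4,9] '9'=='9' → l++,r--
[5,8] '9'=='9' → l++,r--
[6,7] '4'=='4' → l++,r--

palindrome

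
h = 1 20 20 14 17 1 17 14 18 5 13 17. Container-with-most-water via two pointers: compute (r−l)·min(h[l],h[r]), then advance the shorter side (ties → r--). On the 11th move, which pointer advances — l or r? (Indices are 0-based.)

[0,11] min(1,17)*11=11 best=11 * → l++
[1,11] min(20,17)*10=170 best=170 * → r--
[1,10] min(20,13)*9=117 best=170 → r--
[1,9] min(20,5)*8=40 best=170 → r--
[1,8] min(20,18)*7=126 best=170 → r--
[1,7] min(20,14)*6=84 best=170 → r--
[1,6] min(20,17)*5=85 best=170 → r--
[1,5] min(20,1)*4=4 best=170 → r--
[1,4] min(20,17)*3=51 best=170 → r--
[1,3] min(20,14)*2=28 best=170 → r--
[1,2] min(20,20)*1=20 best=170 → r--

r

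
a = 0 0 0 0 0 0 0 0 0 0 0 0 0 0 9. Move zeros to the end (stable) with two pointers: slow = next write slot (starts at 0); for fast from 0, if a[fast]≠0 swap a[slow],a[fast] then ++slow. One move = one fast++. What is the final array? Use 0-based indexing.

[9, 0, 0, 0, 0, 0, 0, 0, 0, 0, 0, 0, 0, 0, 0]

slow=0 fast=0: a[fast]=0, fast++
slow=0 fast=1: a[fast]=0, fast++
slow=0 fast=2: a[fast]=0, fast++
slow=0 fast=3: a[fast]=0, fast++
slow=0 fast=4: a[fast]=0, fast++
slow=0 fast=5: a[fast]=0, fast++
slow=0 fast=6: a[fast]=0, fast++
slow=0 fast=7: a[fast]=0, fast++
slow=0 fast=8: a[fast]=0, fast++
slow=0 fast=9: a[fast]=0, fast++
slow=0 fast=10: a[fast]=0, fast++
slow=0 fast=11: a[fast]=0, fast++
slow=0 fast=12: a[fast]=0, fast++
slow=0 fast=13: a[fast]=0, fast++
slow=0 fast=14: a[fast]=9≠0 swap→a[0]=9, slow++,fast++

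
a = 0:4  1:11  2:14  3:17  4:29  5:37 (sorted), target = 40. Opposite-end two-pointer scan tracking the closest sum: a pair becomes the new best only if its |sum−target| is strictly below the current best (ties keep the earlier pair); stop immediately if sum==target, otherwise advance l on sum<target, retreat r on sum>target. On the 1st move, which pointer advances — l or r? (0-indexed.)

l=0 r=5: 4+37=41 d=1 *, r--

r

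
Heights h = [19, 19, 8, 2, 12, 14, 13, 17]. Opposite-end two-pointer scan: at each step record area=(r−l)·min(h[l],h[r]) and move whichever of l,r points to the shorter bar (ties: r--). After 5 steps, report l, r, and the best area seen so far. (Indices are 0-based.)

l=0, r=2, best area=119

l=0 r=7: min(19,17)*7=119 best=119 *, r--
l=0 r=6: min(19,13)*6=78 best=119, r--
l=0 r=5: min(19,14)*5=70 best=119, r--
l=0 r=4: min(19,12)*4=48 best=119, r--
l=0 r=3: min(19,2)*3=6 best=119, r--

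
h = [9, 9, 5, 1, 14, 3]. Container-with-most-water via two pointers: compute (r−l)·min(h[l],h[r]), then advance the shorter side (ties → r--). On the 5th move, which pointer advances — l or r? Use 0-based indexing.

l

[0,5] min(9,3)*5=15 best=15 * → r--
[0,4] min(9,14)*4=36 best=36 * → l++
[1,4] min(9,14)*3=27 best=36 → l++
[2,4] min(5,14)*2=10 best=36 → l++
[3,4] min(1,14)*1=1 best=36 → l++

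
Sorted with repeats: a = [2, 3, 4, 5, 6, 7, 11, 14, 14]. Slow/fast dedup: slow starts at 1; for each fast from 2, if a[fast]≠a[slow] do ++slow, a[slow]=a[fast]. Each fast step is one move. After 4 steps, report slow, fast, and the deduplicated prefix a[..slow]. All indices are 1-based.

slow=5, fast=6, prefix=[2, 3, 4, 5, 6]

(s=1,f=2) a[fast]=3≠a[slow]=2 write a[2]=3 → slow++,fast++
(s=2,f=3) a[fast]=4≠a[slow]=3 write a[3]=4 → slow++,fast++
(s=3,f=4) a[fast]=5≠a[slow]=4 write a[4]=5 → slow++,fast++
(s=4,f=5) a[fast]=6≠a[slow]=5 write a[5]=6 → slow++,fast++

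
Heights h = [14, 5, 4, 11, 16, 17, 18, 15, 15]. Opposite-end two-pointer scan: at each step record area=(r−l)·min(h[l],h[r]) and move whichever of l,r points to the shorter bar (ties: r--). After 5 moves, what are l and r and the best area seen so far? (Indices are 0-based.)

l=0 r=8: min(14,15)*8=112 best=112 *, l++
l=1 r=8: min(5,15)*7=35 best=112, l++
l=2 r=8: min(4,15)*6=24 best=112, l++
l=3 r=8: min(11,15)*5=55 best=112, l++
l=4 r=8: min(16,15)*4=60 best=112, r--

l=4, r=7, best area=112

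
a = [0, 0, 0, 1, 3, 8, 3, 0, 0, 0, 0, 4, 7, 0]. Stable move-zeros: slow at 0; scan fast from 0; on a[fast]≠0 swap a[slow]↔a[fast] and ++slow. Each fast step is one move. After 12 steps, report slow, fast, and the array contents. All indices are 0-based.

slow=5, fast=12, a=[1, 3, 8, 3, 4, 0, 0, 0, 0, 0, 0, 0, 7, 0]

(s=0,f=0) a[fast]=0 → fast++
(s=0,f=1) a[fast]=0 → fast++
(s=0,f=2) a[fast]=0 → fast++
(s=0,f=3) a[fast]=1≠0 swap→a[0]=1 → slow++,fast++
(s=1,f=4) a[fast]=3≠0 swap→a[1]=3 → slow++,fast++
(s=2,f=5) a[fast]=8≠0 swap→a[2]=8 → slow++,fast++
(s=3,f=6) a[fast]=3≠0 swap→a[3]=3 → slow++,fast++
(s=4,f=7) a[fast]=0 → fast++
(s=4,f=8) a[fast]=0 → fast++
(s=4,f=9) a[fast]=0 → fast++
(s=4,f=10) a[fast]=0 → fast++
(s=4,f=11) a[fast]=4≠0 swap→a[4]=4 → slow++,fast++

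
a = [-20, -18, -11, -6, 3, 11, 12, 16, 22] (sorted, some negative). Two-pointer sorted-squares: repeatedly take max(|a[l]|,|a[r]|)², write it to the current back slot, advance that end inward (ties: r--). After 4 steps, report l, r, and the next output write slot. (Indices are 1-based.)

l=3, r=7, next write slot=5

l=1 r=9: |-20|<=|22| out[9]=484, r--
l=1 r=8: |-20|>|16| out[8]=400, l++
l=2 r=8: |-18|>|16| out[7]=324, l++
l=3 r=8: |-11|<=|16| out[6]=256, r--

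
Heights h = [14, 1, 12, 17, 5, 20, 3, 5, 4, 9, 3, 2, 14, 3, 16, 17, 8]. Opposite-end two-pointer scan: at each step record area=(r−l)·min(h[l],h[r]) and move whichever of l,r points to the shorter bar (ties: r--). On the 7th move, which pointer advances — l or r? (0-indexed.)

[0,16] min(14,8)*16=128 best=128 * → r--
[0,15] min(14,17)*15=210 best=210 * → l++
[1,15] min(1,17)*14=14 best=210 → l++
[2,15] min(12,17)*13=156 best=210 → l++
[3,15] min(17,17)*12=204 best=210 → r--
[3,14] min(17,16)*11=176 best=210 → r--
[3,13] min(17,3)*10=30 best=210 → r--

r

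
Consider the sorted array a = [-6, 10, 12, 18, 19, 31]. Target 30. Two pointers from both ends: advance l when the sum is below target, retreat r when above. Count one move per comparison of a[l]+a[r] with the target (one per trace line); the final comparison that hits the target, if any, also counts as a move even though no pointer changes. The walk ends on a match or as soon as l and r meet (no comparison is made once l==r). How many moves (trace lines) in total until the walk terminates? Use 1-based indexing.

5 moves

l=1 r=6: -6+31=25 <30, l++
l=2 r=6: 10+31=41 >30, r--
l=2 r=5: 10+19=29 <30, l++
l=3 r=5: 12+19=31 >30, r--
l=3 r=4: 12+18=30, found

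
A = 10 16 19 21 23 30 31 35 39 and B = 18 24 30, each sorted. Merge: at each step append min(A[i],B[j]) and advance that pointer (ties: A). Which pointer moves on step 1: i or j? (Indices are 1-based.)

[i=1,j=1] A[i]=10<=B[j]=18 take 10 → i++

i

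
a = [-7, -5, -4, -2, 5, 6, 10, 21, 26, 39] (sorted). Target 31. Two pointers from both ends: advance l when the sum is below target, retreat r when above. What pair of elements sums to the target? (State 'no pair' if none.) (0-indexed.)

(5, 26)

[0,9] -7+39=32 >31 → r--
[0,8] -7+26=19 <31 → l++
[1,8] -5+26=21 <31 → l++
[2,8] -4+26=22 <31 → l++
[3,8] -2+26=24 <31 → l++
[4,8] 5+26=31 → found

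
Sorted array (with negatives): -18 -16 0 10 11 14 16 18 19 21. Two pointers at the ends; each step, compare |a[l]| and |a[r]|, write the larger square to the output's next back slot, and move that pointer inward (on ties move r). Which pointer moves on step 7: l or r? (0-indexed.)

l=0 r=9: |-18|<=|21| out[9]=441, r--
l=0 r=8: |-18|<=|19| out[8]=361, r--
l=0 r=7: |-18|<=|18| out[7]=324, r--
l=0 r=6: |-18|>|16| out[6]=324, l++
l=1 r=6: |-16|<=|16| out[5]=256, r--
l=1 r=5: |-16|>|14| out[4]=256, l++
l=2 r=5: |0|<=|14| out[3]=196, r--

r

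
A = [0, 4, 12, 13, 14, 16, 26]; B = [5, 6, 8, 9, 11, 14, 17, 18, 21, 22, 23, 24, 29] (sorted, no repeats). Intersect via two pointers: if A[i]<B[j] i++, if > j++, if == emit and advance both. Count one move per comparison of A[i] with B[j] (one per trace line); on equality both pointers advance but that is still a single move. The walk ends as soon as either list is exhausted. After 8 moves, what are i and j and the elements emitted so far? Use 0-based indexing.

i=3, j=5, emitted=[]

[i=0,j=0] 0<5 → i++
[i=1,j=0] 4<5 → i++
[i=2,j=0] 12>5 → j++
[i=2,j=1] 12>6 → j++
[i=2,j=2] 12>8 → j++
[i=2,j=3] 12>9 → j++
[i=2,j=4] 12>11 → j++
[i=2,j=5] 12<14 → i++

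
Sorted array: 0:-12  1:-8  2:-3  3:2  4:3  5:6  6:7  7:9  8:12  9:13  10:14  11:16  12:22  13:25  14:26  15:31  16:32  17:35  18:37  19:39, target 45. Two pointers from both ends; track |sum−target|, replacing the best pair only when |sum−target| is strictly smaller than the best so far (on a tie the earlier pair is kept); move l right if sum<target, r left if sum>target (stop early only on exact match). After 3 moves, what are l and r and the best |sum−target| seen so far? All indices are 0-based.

[0,19] -12+39=27 d=18 * → l++
[1,19] -8+39=31 d=14 * → l++
[2,19] -3+39=36 d=9 * → l++

l=3, r=19, best |Δ|=9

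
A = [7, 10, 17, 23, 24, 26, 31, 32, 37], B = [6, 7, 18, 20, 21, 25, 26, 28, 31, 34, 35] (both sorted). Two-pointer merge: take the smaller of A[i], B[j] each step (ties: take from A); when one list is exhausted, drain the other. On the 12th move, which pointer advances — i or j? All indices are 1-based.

i

i=1 j=1: A[i]=7>B[j]=6 take 6, j++
i=1 j=2: A[i]=7<=B[j]=7 take 7, i++
i=2 j=2: A[i]=10>B[j]=7 take 7, j++
i=2 j=3: A[i]=10<=B[j]=18 take 10, i++
i=3 j=3: A[i]=17<=B[j]=18 take 17, i++
i=4 j=3: A[i]=23>B[j]=18 take 18, j++
i=4 j=4: A[i]=23>B[j]=20 take 20, j++
i=4 j=5: A[i]=23>B[j]=21 take 21, j++
i=4 j=6: A[i]=23<=B[j]=25 take 23, i++
i=5 j=6: A[i]=24<=B[j]=25 take 24, i++
i=6 j=6: A[i]=26>B[j]=25 take 25, j++
i=6 j=7: A[i]=26<=B[j]=26 take 26, i++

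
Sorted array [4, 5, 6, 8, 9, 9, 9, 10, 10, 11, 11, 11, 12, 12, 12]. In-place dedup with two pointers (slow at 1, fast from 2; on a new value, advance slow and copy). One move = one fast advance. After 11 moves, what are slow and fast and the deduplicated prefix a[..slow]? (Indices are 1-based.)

slow=7, fast=13, prefix=[4, 5, 6, 8, 9, 10, 11]

slow=1 fast=2: a[fast]=5≠a[slow]=4 write a[2]=5, slow++,fast++
slow=2 fast=3: a[fast]=6≠a[slow]=5 write a[3]=6, slow++,fast++
slow=3 fast=4: a[fast]=8≠a[slow]=6 write a[4]=8, slow++,fast++
slow=4 fast=5: a[fast]=9≠a[slow]=8 write a[5]=9, slow++,fast++
slow=5 fast=6: a[fast]=9=a[slow] dup, fast++
slow=5 fast=7: a[fast]=9=a[slow] dup, fast++
slow=5 fast=8: a[fast]=10≠a[slow]=9 write a[6]=10, slow++,fast++
slow=6 fast=9: a[fast]=10=a[slow] dup, fast++
slow=6 fast=10: a[fast]=11≠a[slow]=10 write a[7]=11, slow++,fast++
slow=7 fast=11: a[fast]=11=a[slow] dup, fast++
slow=7 fast=12: a[fast]=11=a[slow] dup, fast++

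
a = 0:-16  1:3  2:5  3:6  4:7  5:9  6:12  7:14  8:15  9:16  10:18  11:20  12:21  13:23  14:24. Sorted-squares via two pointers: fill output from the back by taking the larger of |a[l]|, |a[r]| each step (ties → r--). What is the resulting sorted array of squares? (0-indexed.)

[9, 25, 36, 49, 81, 144, 196, 225, 256, 256, 324, 400, 441, 529, 576]

[0,14] |-16|<=|24| out[14]=576 → r--
[0,13] |-16|<=|23| out[13]=529 → r--
[0,12] |-16|<=|21| out[12]=441 → r--
[0,11] |-16|<=|20| out[11]=400 → r--
[0,10] |-16|<=|18| out[10]=324 → r--
[0,9] |-16|<=|16| out[9]=256 → r--
[0,8] |-16|>|15| out[8]=256 → l++
[1,8] |3|<=|15| out[7]=225 → r--
[1,7] |3|<=|14| out[6]=196 → r--
[1,6] |3|<=|12| out[5]=144 → r--
[1,5] |3|<=|9| out[4]=81 → r--
[1,4] |3|<=|7| out[3]=49 → r--
[1,3] |3|<=|6| out[2]=36 → r--
[1,2] |3|<=|5| out[1]=25 → r--
[1,1] |3|<=|3| out[0]=9 → r--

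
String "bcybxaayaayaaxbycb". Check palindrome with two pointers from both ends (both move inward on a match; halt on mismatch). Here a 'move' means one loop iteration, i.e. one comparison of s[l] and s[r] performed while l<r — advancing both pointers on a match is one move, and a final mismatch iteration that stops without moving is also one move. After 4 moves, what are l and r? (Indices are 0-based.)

[0,17] 'b'=='b' → l++,r--
[1,16] 'c'=='c' → l++,r--
[2,15] 'y'=='y' → l++,r--
[3,14] 'b'=='b' → l++,r--

l=4, r=13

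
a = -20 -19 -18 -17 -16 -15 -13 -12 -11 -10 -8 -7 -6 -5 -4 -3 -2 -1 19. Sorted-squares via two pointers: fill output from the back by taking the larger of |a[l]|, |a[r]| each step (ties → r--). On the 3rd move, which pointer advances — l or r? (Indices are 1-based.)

l

l=1 r=19: |-20|>|19| out[19]=400, l++
l=2 r=19: |-19|<=|19| out[18]=361, r--
l=2 r=18: |-19|>|-1| out[17]=361, l++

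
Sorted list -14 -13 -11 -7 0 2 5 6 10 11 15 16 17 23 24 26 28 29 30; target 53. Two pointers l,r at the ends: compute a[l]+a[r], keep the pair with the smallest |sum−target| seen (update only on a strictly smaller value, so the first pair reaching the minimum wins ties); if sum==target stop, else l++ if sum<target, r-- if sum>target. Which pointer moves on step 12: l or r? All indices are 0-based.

[0,18] -14+30=16 d=37 * → l++
[1,18] -13+30=17 d=36 * → l++
[2,18] -11+30=19 d=34 * → l++
[3,18] -7+30=23 d=30 * → l++
[4,18] 0+30=30 d=23 * → l++
[5,18] 2+30=32 d=21 * → l++
[6,18] 5+30=35 d=18 * → l++
[7,18] 6+30=36 d=17 * → l++
[8,18] 10+30=40 d=13 * → l++
[9,18] 11+30=41 d=12 * → l++
[10,18] 15+30=45 d=8 * → l++
[11,18] 16+30=46 d=7 * → l++

l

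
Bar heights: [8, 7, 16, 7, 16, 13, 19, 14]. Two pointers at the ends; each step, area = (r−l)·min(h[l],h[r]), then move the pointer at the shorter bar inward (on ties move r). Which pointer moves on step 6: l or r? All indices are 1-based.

l

[1,8] min(8,14)*7=56 best=56 * → l++
[2,8] min(7,14)*6=42 best=56 → l++
[3,8] min(16,14)*5=70 best=70 * → r--
[3,7] min(16,19)*4=64 best=70 → l++
[4,7] min(7,19)*3=21 best=70 → l++
[5,7] min(16,19)*2=32 best=70 → l++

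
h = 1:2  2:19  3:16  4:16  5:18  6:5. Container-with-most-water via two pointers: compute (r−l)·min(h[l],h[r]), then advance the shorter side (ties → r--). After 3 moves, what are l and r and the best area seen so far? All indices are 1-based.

l=1 r=6: min(2,5)*5=10 best=10 *, l++
l=2 r=6: min(19,5)*4=20 best=20 *, r--
l=2 r=5: min(19,18)*3=54 best=54 *, r--

l=2, r=4, best area=54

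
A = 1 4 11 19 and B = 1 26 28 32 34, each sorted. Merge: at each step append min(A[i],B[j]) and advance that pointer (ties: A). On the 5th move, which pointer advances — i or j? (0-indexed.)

i

i=0 j=0: A[i]=1<=B[j]=1 take 1, i++
i=1 j=0: A[i]=4>B[j]=1 take 1, j++
i=1 j=1: A[i]=4<=B[j]=26 take 4, i++
i=2 j=1: A[i]=11<=B[j]=26 take 11, i++
i=3 j=1: A[i]=19<=B[j]=26 take 19, i++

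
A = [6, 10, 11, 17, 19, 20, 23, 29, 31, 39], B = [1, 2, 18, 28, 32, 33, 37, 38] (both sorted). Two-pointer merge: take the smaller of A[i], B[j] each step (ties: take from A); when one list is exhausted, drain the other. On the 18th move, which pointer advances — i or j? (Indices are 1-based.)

[i=1,j=1] A[i]=6>B[j]=1 take 1 → j++
[i=1,j=2] A[i]=6>B[j]=2 take 2 → j++
[i=1,j=3] A[i]=6<=B[j]=18 take 6 → i++
[i=2,j=3] A[i]=10<=B[j]=18 take 10 → i++
[i=3,j=3] A[i]=11<=B[j]=18 take 11 → i++
[i=4,j=3] A[i]=17<=B[j]=18 take 17 → i++
[i=5,j=3] A[i]=19>B[j]=18 take 18 → j++
[i=5,j=4] A[i]=19<=B[j]=28 take 19 → i++
[i=6,j=4] A[i]=20<=B[j]=28 take 20 → i++
[i=7,j=4] A[i]=23<=B[j]=28 take 23 → i++
[i=8,j=4] A[i]=29>B[j]=28 take 28 → j++
[i=8,j=5] A[i]=29<=B[j]=32 take 29 → i++
[i=9,j=5] A[i]=31<=B[j]=32 take 31 → i++
[i=10,j=5] A[i]=39>B[j]=32 take 32 → j++
[i=10,j=6] A[i]=39>B[j]=33 take 33 → j++
[i=10,j=7] A[i]=39>B[j]=37 take 37 → j++
[i=10,j=8] A[i]=39>B[j]=38 take 38 → j++
[i=10,j=9] B done, take A[i]=39 → i++

i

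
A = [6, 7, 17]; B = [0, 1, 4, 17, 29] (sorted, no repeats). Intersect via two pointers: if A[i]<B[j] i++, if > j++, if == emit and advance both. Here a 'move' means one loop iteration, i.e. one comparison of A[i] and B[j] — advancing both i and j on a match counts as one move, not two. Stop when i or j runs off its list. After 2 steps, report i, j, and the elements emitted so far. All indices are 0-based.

i=0, j=2, emitted=[]

[i=0,j=0] 6>0 → j++
[i=0,j=1] 6>1 → j++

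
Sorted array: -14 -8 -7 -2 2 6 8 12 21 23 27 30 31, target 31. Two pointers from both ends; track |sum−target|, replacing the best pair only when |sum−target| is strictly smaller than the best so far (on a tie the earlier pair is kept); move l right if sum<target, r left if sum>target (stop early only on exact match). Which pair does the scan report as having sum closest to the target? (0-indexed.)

[0,12] -14+31=17 d=14 * → l++
[1,12] -8+31=23 d=8 * → l++
[2,12] -7+31=24 d=7 * → l++
[3,12] -2+31=29 d=2 * → l++
[4,12] 2+31=33 d=2 → r--
[4,11] 2+30=32 d=1 * → r--
[4,10] 2+27=29 d=2 → l++
[5,10] 6+27=33 d=2 → r--
[5,9] 6+23=29 d=2 → l++
[6,9] 8+23=31 d=0 * → stop

pair (8, 23) with sum 31 (|Δ|=0)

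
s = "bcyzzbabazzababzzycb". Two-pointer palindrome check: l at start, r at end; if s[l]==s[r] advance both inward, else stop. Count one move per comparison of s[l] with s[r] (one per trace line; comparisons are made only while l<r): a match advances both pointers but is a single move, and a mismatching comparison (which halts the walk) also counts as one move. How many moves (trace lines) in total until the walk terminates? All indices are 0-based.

[0,19] 'b'=='b' → l++,r--
[1,18] 'c'=='c' → l++,r--
[2,17] 'y'=='y' → l++,r--
[3,16] 'z'=='z' → l++,r--
[4,15] 'z'=='z' → l++,r--
[5,14] 'b'=='b' → l++,r--
[6,13] 'a'=='a' → l++,r--
[7,12] 'b'=='b' → l++,r--
[8,11] 'a'=='a' → l++,r--
[9,10] 'z'=='z' → l++,r--

10 moves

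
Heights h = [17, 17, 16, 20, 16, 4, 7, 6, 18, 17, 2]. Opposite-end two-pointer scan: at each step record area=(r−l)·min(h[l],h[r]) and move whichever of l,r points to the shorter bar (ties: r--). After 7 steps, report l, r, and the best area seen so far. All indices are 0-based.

l=3, r=6, best area=153

l=0 r=10: min(17,2)*10=20 best=20 *, r--
l=0 r=9: min(17,17)*9=153 best=153 *, r--
l=0 r=8: min(17,18)*8=136 best=153, l++
l=1 r=8: min(17,18)*7=119 best=153, l++
l=2 r=8: min(16,18)*6=96 best=153, l++
l=3 r=8: min(20,18)*5=90 best=153, r--
l=3 r=7: min(20,6)*4=24 best=153, r--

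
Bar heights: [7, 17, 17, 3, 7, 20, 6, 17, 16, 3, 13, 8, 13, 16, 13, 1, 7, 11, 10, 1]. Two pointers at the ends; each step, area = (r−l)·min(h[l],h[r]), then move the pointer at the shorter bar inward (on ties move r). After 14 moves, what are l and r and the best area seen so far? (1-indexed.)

[1,20] min(7,1)*19=19 best=19 * → r--
[1,19] min(7,10)*18=126 best=126 * → l++
[2,19] min(17,10)*17=170 best=170 * → r--
[2,18] min(17,11)*16=176 best=176 * → r--
[2,17] min(17,7)*15=105 best=176 → r--
[2,16] min(17,1)*14=14 best=176 → r--
[2,15] min(17,13)*13=169 best=176 → r--
[2,14] min(17,16)*12=192 best=192 * → r--
[2,13] min(17,13)*11=143 best=192 → r--
[2,12] min(17,8)*10=80 best=192 → r--
[2,11] min(17,13)*9=117 best=192 → r--
[2,10] min(17,3)*8=24 best=192 → r--
[2,9] min(17,16)*7=112 best=192 → r--
[2,8] min(17,17)*6=102 best=192 → r--

l=2, r=7, best area=192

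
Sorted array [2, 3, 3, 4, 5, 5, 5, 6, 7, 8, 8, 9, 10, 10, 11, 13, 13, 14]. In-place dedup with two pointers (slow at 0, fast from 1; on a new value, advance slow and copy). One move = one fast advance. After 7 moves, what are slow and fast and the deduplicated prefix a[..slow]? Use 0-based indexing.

(s=0,f=1) a[fast]=3≠a[slow]=2 write a[1]=3 → slow++,fast++
(s=1,f=2) a[fast]=3=a[slow] dup → fast++
(s=1,f=3) a[fast]=4≠a[slow]=3 write a[2]=4 → slow++,fast++
(s=2,f=4) a[fast]=5≠a[slow]=4 write a[3]=5 → slow++,fast++
(s=3,f=5) a[fast]=5=a[slow] dup → fast++
(s=3,f=6) a[fast]=5=a[slow] dup → fast++
(s=3,f=7) a[fast]=6≠a[slow]=5 write a[4]=6 → slow++,fast++

slow=4, fast=8, prefix=[2, 3, 4, 5, 6]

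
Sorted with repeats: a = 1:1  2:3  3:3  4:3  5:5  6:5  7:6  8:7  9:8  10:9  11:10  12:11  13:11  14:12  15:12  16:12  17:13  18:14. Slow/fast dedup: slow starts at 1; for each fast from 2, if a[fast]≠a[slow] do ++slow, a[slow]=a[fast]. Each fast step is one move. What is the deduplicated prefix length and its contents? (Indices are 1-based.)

(s=1,f=2) a[fast]=3≠a[slow]=1 write a[2]=3 → slow++,fast++
(s=2,f=3) a[fast]=3=a[slow] dup → fast++
(s=2,f=4) a[fast]=3=a[slow] dup → fast++
(s=2,f=5) a[fast]=5≠a[slow]=3 write a[3]=5 → slow++,fast++
(s=3,f=6) a[fast]=5=a[slow] dup → fast++
(s=3,f=7) a[fast]=6≠a[slow]=5 write a[4]=6 → slow++,fast++
(s=4,f=8) a[fast]=7≠a[slow]=6 write a[5]=7 → slow++,fast++
(s=5,f=9) a[fast]=8≠a[slow]=7 write a[6]=8 → slow++,fast++
(s=6,f=10) a[fast]=9≠a[slow]=8 write a[7]=9 → slow++,fast++
(s=7,f=11) a[fast]=10≠a[slow]=9 write a[8]=10 → slow++,fast++
(s=8,f=12) a[fast]=11≠a[slow]=10 write a[9]=11 → slow++,fast++
(s=9,f=13) a[fast]=11=a[slow] dup → fast++
(s=9,f=14) a[fast]=12≠a[slow]=11 write a[10]=12 → slow++,fast++
(s=10,f=15) a[fast]=12=a[slow] dup → fast++
(s=10,f=16) a[fast]=12=a[slow] dup → fast++
(s=10,f=17) a[fast]=13≠a[slow]=12 write a[11]=13 → slow++,fast++
(s=11,f=18) a[fast]=14≠a[slow]=13 write a[12]=14 → slow++,fast++

length 12; prefix = [1, 3, 5, 6, 7, 8, 9, 10, 11, 12, 13, 14]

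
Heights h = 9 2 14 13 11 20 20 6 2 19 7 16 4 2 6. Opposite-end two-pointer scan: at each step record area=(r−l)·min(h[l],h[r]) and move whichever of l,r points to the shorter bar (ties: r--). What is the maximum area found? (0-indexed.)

max area = 126

l=0 r=14: min(9,6)*14=84 best=84 *, r--
l=0 r=13: min(9,2)*13=26 best=84, r--
l=0 r=12: min(9,4)*12=48 best=84, r--
l=0 r=11: min(9,16)*11=99 best=99 *, l++
l=1 r=11: min(2,16)*10=20 best=99, l++
l=2 r=11: min(14,16)*9=126 best=126 *, l++
l=3 r=11: min(13,16)*8=104 best=126, l++
l=4 r=11: min(11,16)*7=77 best=126, l++
l=5 r=11: min(20,16)*6=96 best=126, r--
l=5 r=10: min(20,7)*5=35 best=126, r--
l=5 r=9: min(20,19)*4=76 best=126, r--
l=5 r=8: min(20,2)*3=6 best=126, r--
l=5 r=7: min(20,6)*2=12 best=126, r--
l=5 r=6: min(20,20)*1=20 best=126, r--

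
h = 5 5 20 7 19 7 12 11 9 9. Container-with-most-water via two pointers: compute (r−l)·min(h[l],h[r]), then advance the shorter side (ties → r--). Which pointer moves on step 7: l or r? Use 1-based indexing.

r

l=1 r=10: min(5,9)*9=45 best=45 *, l++
l=2 r=10: min(5,9)*8=40 best=45, l++
l=3 r=10: min(20,9)*7=63 best=63 *, r--
l=3 r=9: min(20,9)*6=54 best=63, r--
l=3 r=8: min(20,11)*5=55 best=63, r--
l=3 r=7: min(20,12)*4=48 best=63, r--
l=3 r=6: min(20,7)*3=21 best=63, r--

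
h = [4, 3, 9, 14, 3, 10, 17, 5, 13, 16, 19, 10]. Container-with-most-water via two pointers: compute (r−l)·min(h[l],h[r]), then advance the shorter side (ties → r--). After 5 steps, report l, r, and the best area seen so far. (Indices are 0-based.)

[0,11] min(4,10)*11=44 best=44 * → l++
[1,11] min(3,10)*10=30 best=44 → l++
[2,11] min(9,10)*9=81 best=81 * → l++
[3,11] min(14,10)*8=80 best=81 → r--
[3,10] min(14,19)*7=98 best=98 * → l++

l=4, r=10, best area=98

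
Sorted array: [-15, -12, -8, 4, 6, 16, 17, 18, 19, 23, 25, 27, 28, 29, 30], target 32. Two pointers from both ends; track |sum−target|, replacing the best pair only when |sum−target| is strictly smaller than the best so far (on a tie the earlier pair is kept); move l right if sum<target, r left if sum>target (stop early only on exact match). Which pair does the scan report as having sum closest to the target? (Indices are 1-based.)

[1,15] -15+30=15 d=17 * → l++
[2,15] -12+30=18 d=14 * → l++
[3,15] -8+30=22 d=10 * → l++
[4,15] 4+30=34 d=2 * → r--
[4,14] 4+29=33 d=1 * → r--
[4,13] 4+28=32 d=0 * → stop

pair (4, 28) with sum 32 (|Δ|=0)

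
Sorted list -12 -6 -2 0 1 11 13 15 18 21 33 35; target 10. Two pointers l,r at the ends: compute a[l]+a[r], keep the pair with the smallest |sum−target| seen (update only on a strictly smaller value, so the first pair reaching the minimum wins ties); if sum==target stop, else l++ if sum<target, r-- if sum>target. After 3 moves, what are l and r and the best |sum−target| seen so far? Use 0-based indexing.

l=1, r=9, best |Δ|=1

l=0 r=11: -12+35=23 d=13 *, r--
l=0 r=10: -12+33=21 d=11 *, r--
l=0 r=9: -12+21=9 d=1 *, l++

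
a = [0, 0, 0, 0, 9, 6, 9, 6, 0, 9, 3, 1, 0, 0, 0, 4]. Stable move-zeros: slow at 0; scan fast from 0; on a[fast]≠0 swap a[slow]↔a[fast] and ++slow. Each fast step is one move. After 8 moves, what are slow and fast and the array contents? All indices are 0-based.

(s=0,f=0) a[fast]=0 → fast++
(s=0,f=1) a[fast]=0 → fast++
(s=0,f=2) a[fast]=0 → fast++
(s=0,f=3) a[fast]=0 → fast++
(s=0,f=4) a[fast]=9≠0 swap→a[0]=9 → slow++,fast++
(s=1,f=5) a[fast]=6≠0 swap→a[1]=6 → slow++,fast++
(s=2,f=6) a[fast]=9≠0 swap→a[2]=9 → slow++,fast++
(s=3,f=7) a[fast]=6≠0 swap→a[3]=6 → slow++,fast++

slow=4, fast=8, a=[9, 6, 9, 6, 0, 0, 0, 0, 0, 9, 3, 1, 0, 0, 0, 4]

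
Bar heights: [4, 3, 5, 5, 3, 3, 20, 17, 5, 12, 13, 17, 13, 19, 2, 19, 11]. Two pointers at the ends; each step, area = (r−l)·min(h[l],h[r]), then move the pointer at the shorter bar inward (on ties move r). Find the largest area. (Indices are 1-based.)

[1,17] min(4,11)*16=64 best=64 * → l++
[2,17] min(3,11)*15=45 best=64 → l++
[3,17] min(5,11)*14=70 best=70 * → l++
[4,17] min(5,11)*13=65 best=70 → l++
[5,17] min(3,11)*12=36 best=70 → l++
[6,17] min(3,11)*11=33 best=70 → l++
[7,17] min(20,11)*10=110 best=110 * → r--
[7,16] min(20,19)*9=171 best=171 * → r--
[7,15] min(20,2)*8=16 best=171 → r--
[7,14] min(20,19)*7=133 best=171 → r--
[7,13] min(20,13)*6=78 best=171 → r--
[7,12] min(20,17)*5=85 best=171 → r--
[7,11] min(20,13)*4=52 best=171 → r--
[7,10] min(20,12)*3=36 best=171 → r--
[7,9] min(20,5)*2=10 best=171 → r--
[7,8] min(20,17)*1=17 best=171 → r--

max area = 171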